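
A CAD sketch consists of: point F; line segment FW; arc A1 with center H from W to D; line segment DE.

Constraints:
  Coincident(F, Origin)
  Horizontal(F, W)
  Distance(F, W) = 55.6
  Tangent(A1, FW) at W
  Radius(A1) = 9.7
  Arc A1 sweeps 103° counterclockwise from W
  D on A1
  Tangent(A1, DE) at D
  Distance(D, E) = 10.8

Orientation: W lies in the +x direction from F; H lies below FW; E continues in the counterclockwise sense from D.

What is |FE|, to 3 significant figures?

53.5

F is at the origin; FW is horizontal with |FW| = 55.6 and W on the +x side, so W = (55.6, 0.00). Tangency of A1 to FW means the radius HW is perpendicular to FW, so H = W + (0, -9.7) = (55.6, -9.70). On A1, W sits at bearing 90° from H; a 103° counterclockwise sweep puts D at bearing 193°, so D = H + 9.7·(cos 193°, sin 193°) = (46.1, -11.9). The tangent condition forces HD to be normal to DE, so DE runs along (−sin 193°, cos 193°); with |DE| = 10.8, E = (48.6, -22.4). Then |FE| = |E − F| = 53.5.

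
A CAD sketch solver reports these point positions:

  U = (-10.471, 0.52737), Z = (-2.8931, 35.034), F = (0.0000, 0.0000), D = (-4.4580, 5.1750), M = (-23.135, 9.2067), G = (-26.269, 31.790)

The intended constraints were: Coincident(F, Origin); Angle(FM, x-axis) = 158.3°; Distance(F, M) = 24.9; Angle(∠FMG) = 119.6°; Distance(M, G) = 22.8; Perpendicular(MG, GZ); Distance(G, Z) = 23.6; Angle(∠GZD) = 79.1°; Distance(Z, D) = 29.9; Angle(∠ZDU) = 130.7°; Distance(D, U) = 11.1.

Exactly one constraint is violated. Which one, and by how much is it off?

Distance(D, U) = 11.1 — off by 3.50.

F = (0.00, 0.00) ✓; FM at 158.3° ✓; |FM| = 24.90 ✓; ∠FMG = 119.6° ✓; |MG| = 22.80 ✓; ∠(MG, GZ) = 90.00° ✓; |GZ| = 23.60 ✓; ∠GZD = 79.10° ✓; |ZD| = 29.90 ✓; ∠ZDU = 130.7° ✓; |DU| = 7.600 ✗.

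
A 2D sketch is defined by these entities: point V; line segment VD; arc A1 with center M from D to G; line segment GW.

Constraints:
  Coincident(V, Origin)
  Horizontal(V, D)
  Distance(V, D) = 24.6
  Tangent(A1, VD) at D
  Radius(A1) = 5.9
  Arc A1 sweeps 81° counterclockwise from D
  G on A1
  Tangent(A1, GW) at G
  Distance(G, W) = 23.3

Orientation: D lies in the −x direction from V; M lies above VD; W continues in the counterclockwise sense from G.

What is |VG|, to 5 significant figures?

19.421

V is at the origin; V and D share the same y with |VD| = 24.6 and D on the −x side, so D = (-24.600, 0.0000). Since A1 is tangent to VD there, MD ⟂ VD, so M = D + (0, 5.9) = (-24.600, 5.9000). On A1, D sits at bearing -90° from M; an 81° counterclockwise sweep puts G at bearing -9°, so G = M + 5.9·(cos -9°, sin -9°) = (-18.773, 4.9770). Then |VG| = |G − V| = 19.421.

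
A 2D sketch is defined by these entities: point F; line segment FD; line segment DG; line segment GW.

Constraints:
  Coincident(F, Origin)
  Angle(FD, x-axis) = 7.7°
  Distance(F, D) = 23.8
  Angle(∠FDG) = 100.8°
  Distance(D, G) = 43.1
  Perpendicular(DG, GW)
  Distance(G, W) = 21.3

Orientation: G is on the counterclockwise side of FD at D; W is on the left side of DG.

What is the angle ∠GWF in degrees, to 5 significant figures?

92.502°

∠FDG = 100.8°, so DG runs at 7.7° + (180° − 100.8°) = 86.900° from the x-axis; with |DG| = 43.1, G = D + 43.1·(cos 86.900°, sin 86.900°) = (25.916, 46.226). The perpendicularity gives GW at right angles to DG; with |GW| = 21.3 on the left of DG, W = G + 21.3·(-0.99854, 0.054079) = (4.6474, 47.378). Then cos ∠GWF = WG·WF / (|WG||WF|), giving 92.502°.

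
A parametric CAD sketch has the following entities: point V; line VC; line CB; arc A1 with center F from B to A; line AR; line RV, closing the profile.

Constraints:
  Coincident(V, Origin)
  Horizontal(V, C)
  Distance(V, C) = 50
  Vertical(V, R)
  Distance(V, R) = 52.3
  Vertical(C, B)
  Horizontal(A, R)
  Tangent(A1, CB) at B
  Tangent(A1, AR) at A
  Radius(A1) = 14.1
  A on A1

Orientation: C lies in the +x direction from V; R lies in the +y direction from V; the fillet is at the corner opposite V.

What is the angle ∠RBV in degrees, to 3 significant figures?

53.1°

V is at the origin; V and C share the same y with |VC| = 50.0 and C on the +x side, so C = (50.0, 0.00). VR is vertical with |VR| = 52.3 and R on the +y side, so R = (0.00, 52.3). The virtual corner opposite V is at (50.0, 52.3). A1 meets CB tangentially, so FB is at right angles to CB and since A1 is tangent to AR there, FA ⟂ AR, with radius 14.1, so the center F sits 14.1 in from both sides at F = (35.9, 38.2). That places the tangent points at B = (50.0, 38.2) on CB and A = (35.9, 52.3) on AR. Then cos ∠RBV = BR·BV / (|BR||BV|), giving 53.1°.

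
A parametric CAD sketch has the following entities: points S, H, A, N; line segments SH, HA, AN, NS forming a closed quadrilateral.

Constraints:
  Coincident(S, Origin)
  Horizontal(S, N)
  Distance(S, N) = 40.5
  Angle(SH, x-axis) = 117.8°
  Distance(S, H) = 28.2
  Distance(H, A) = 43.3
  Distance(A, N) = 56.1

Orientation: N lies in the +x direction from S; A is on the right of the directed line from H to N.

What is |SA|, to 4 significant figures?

22.21

S is at the origin; SN is horizontal with |SN| = 40.5 and N in +x, so N = (40.5, 0). SH runs at 117.8° with |SH| = 28.2, so H = (-13.15, 24.95). A is determined by |HA| = 43.3 and |AN| = 56.1 together: it lies at the intersection of circle(H, 43.3) and circle(N, 56.1). With |HN| = 59.17, the foot of the radical line on HN is 18.83 from H and the perpendicular offset is √(43.3² − 18.83²) = 38.99. Taking the right-of-HN solution: A = (-12.51, -18.35).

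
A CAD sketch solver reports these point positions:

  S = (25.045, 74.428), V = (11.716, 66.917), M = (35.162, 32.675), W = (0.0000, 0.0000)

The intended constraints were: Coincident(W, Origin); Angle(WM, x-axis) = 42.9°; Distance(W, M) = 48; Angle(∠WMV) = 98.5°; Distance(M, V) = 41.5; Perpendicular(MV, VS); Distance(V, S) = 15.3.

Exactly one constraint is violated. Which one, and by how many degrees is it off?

Perpendicular(MV, VS) — off by 5.00°.

W = (0.00, 0.00) ✓; WM at 42.90° ✓; |WM| = 48.00 ✓; ∠WMV = 98.50° ✓; |MV| = 41.50 ✓; ∠(MV, VS) = 95.00° ✗; |VS| = 15.30 ✓.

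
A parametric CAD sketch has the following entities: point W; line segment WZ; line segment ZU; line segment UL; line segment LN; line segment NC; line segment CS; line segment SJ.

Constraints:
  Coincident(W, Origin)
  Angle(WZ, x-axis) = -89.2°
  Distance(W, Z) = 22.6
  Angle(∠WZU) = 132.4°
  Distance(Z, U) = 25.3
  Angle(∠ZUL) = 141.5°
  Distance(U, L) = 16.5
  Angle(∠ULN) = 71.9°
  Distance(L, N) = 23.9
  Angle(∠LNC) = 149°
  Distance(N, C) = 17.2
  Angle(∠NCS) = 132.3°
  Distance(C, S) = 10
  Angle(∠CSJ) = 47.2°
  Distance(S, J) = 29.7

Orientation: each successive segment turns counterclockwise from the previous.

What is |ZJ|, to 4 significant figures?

28.65

W is at the origin; WZ runs at -89.2° with length 22.6, so Z = (0.3155, -22.60). ∠WZU = 132.4° gives ZU at -41.60° from the x-axis; with |ZU| = 25.3, U = (19.23, -39.40). ∠ZUL = 141.5° gives UL at -3.100° from the x-axis; with |UL| = 16.5, L = (35.71, -40.29). ∠ULN = 71.9° gives LN at 105.0° from the x-axis; with |LN| = 23.9, N = (29.52, -17.20). ∠LNC = 149.0° gives NC at 136.0° from the x-axis; with |NC| = 17.2, C = (17.15, -5.254). ∠NCS = 132.3° gives CS at -176.3° from the x-axis; with |CS| = 10.0, S = (7.173, -5.899). ∠CSJ = 47.2° gives SJ at -43.50° from the x-axis; with |SJ| = 29.7, J = (28.72, -26.34). Then |ZJ| = |J − Z| = 28.65.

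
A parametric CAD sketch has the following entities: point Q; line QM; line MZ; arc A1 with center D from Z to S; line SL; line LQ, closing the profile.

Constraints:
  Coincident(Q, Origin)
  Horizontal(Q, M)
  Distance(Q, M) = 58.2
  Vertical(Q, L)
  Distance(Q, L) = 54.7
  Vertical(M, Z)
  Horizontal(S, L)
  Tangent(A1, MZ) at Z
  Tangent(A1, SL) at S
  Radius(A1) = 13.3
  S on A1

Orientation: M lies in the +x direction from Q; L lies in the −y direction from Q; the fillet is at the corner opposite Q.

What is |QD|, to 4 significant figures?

61.07

Q is at the origin; QM is horizontal with |QM| = 58.2 and M on the +x side, so M = (58.20, 0.000). QL is vertical with |QL| = 54.7 and L on the −y side, so L = (0.000, -54.70). The virtual corner opposite Q is at (58.20, -54.70). Since A1 is tangent to MZ there, DZ ⟂ MZ and since A1 is tangent to SL there, DS ⟂ SL, with radius 13.3, so the center D sits 13.3 in from both sides at D = (44.90, -41.40). Then |QD| = |D − Q| = 61.07.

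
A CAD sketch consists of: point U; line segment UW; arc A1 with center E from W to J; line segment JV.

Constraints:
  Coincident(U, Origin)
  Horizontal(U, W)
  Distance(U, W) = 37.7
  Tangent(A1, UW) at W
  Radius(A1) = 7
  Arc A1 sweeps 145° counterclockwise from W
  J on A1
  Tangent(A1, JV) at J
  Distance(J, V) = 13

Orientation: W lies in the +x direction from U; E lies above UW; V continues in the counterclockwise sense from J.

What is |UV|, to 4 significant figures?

37.05

U is at the origin; U and W share the same y with |UW| = 37.7 and W on the +x side, so W = (37.70, 0.000). Tangency of A1 to UW means the radius EW is perpendicular to UW, so E = W + (0, 7) = (37.70, 7.000). On A1, W sits at bearing -90° from E; a 145° counterclockwise sweep puts J at bearing 55°, so J = E + 7.0·(cos 55°, sin 55°) = (41.72, 12.73). Tangency of A1 to JV means the radius EJ is perpendicular to JV, so JV runs along (−sin 55°, cos 55°); with |JV| = 13.0, V = (31.07, 20.19). Then |UV| = |V − U| = 37.05.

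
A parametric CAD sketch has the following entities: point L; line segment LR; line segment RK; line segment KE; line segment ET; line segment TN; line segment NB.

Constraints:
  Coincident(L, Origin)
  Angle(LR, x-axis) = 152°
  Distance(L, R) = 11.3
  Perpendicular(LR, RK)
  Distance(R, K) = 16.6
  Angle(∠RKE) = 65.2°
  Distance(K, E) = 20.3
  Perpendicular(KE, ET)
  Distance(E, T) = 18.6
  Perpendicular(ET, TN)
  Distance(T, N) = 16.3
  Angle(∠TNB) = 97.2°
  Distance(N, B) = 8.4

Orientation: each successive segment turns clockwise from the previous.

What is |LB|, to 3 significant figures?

14.3

L is at the origin; LR runs at 152.0° with length 11.3, so R = (-9.98, 5.31). LR ⟂ RK, so RK runs at 62.0°; with |RK| = 16.6, K = (-2.18, 20.0). ∠RKE = 65.2° gives KE at -52.8° from the x-axis; with |KE| = 20.3, E = (10.1, 3.79). KE ⟂ ET, so ET runs at -143°; with |ET| = 18.6, T = (-4.73, -7.45). ET is perpendicular to TN, so TN runs at 127°; with |TN| = 16.3, N = (-14.6, 5.53). ∠TNB = 97.2° gives NB at 44.4° from the x-axis; with |NB| = 8.4, B = (-8.58, 11.4). Then |LB| = |B − L| = 14.3.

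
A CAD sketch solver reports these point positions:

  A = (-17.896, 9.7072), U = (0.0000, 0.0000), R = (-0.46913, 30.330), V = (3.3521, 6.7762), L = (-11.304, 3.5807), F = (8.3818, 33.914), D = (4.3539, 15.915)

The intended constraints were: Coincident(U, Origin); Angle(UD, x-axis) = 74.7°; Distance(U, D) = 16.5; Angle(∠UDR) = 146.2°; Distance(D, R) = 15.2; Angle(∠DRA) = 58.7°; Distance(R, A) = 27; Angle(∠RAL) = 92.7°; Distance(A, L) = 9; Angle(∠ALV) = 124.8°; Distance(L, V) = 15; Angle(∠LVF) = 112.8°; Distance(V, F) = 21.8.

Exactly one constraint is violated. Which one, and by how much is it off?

Distance(V, F) = 21.8 — off by 5.80.

U = (0.00, 0.00) ✓; UD at 74.70° ✓; |UD| = 16.50 ✓; ∠UDR = 146.2° ✓; |DR| = 15.20 ✓; ∠DRA = 58.70° ✓; |RA| = 27.00 ✓; ∠RAL = 92.71° ✓; |AL| = 8.999 ✓; ∠ALV = 124.8° ✓; |LV| = 15.00 ✓; ∠LVF = 112.8° ✓; |VF| = 27.60 ✗.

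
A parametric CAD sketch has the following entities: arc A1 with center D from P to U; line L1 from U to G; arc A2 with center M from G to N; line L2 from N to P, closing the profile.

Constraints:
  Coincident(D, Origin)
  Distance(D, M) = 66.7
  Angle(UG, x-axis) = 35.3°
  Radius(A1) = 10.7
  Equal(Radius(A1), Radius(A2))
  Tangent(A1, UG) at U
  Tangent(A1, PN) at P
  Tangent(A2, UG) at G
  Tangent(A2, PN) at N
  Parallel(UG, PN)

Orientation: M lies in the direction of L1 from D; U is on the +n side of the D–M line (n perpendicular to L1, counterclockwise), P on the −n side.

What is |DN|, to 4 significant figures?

67.55

The slot axis is L1's direction at 35.3°, so u = (cos 35.3°, sin 35.3°) = (0.8161, 0.5779) and n = (−sin 35.3°, cos 35.3°) = (-0.5779, 0.8161). D is at the origin and M lies 66.7 along u from D, so M = 66.7·u = (54.44, 38.54). Tangency of A1 to both parallel lines with radius 10.7 puts U and P at D ± 10.7·n: U = (-6.183, 8.733), P = (6.183, -8.733). Equal radii place G and N the same way about M: G = M + 10.7·n = (48.25, 47.28), N = M − 10.7·n = (60.62, 29.81). Then |DN| = |N − D| = 67.55.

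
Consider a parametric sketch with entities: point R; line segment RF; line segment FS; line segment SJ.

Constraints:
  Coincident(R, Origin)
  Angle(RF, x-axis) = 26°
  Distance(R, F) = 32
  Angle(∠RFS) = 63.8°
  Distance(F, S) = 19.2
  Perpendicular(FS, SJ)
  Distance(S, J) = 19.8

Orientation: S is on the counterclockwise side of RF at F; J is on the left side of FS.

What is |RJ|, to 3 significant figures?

10.3

∠RFS = 63.8°, so FS runs at 26.0° + (180° − 63.8°) = 142° from the x-axis; with |FS| = 19.2, S = F + 19.2·(cos 142°, sin 142°) = (13.6, 25.8). The perpendicularity gives SJ at right angles to FS; with |SJ| = 19.8 on the left of FS, J = S + 19.8·(-0.613, -0.790) = (1.45, 10.2). Then |RJ| = |J − R| = 10.3.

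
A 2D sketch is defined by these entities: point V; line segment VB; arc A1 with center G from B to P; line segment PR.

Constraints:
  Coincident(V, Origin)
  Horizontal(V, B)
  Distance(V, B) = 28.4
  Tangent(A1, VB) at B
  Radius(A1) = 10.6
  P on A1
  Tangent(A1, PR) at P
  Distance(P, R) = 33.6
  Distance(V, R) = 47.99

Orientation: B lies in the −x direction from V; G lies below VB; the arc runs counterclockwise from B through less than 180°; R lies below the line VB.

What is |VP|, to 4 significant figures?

40.69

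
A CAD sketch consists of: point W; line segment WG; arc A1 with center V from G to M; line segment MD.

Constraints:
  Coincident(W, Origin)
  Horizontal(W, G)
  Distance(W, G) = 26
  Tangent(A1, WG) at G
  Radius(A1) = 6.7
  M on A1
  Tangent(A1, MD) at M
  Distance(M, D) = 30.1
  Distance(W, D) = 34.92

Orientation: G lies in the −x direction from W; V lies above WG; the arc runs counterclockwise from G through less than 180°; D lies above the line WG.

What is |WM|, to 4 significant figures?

20.16

Checks: |WG| = 26.00 ✓; |VM| = 6.700 ✓; ∠(VM, MD) = 90.00° ✓; |MD| = 30.10 ✓; |WD| = 34.92 ✓.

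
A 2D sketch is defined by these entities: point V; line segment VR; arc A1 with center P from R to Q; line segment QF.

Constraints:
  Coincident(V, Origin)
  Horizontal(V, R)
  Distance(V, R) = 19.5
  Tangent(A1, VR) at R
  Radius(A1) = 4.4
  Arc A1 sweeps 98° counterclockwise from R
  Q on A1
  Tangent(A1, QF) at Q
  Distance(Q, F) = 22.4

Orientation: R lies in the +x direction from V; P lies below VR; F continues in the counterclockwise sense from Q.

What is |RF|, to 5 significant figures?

27.223

On A1, R sits at bearing 90° from P; a 98° counterclockwise sweep puts Q at bearing 188°, so Q = P + 4.4·(cos 188°, sin 188°) = (15.143, -5.0124). Tangency of A1 to QF means the radius PQ is perpendicular to QF, so QF runs along (−sin 188°, cos 188°); with |QF| = 22.4, F = (18.260, -27.194). Then |RF| = |F − R| = 27.223.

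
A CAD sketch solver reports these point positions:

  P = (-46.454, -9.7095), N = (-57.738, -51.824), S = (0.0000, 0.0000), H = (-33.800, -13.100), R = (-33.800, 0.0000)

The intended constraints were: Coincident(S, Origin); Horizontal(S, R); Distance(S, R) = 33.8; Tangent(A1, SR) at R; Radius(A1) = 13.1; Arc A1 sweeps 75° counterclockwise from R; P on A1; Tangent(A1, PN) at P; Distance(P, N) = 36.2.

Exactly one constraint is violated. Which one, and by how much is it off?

Distance(P, N) = 36.2 — off by 7.40.

S = (0.00, 0.00) ✓; S.y = 0.00, R.y = 0.00 ✓; |SR| = 33.80 ✓; ∠(HR, RS) = 90.00° ✓; |HR| = 13.10 ✓; bearing(H→P) − bearing(H→R) = 75.00° ✓; |HP| = 13.10 ✓; ∠(HP, PN) = 90.00° ✓; |PN| = 43.60 ✗.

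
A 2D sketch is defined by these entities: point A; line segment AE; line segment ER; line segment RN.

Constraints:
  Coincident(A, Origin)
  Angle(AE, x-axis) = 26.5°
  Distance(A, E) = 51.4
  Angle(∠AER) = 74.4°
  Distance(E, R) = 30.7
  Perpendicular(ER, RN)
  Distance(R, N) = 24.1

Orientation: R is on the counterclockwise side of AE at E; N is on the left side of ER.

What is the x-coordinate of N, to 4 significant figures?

7.536

A is at the origin; AE runs at 26.5° with length 51.4, so E = 51.4·(cos 26.5°, sin 26.5°) = (46.00, 22.93). ∠AER = 74.4°, so ER runs at 26.5° + (180° − 74.4°) = 132.1° from the x-axis; with |ER| = 30.7, R = E + 30.7·(cos 132.1°, sin 132.1°) = (25.42, 45.71). The perpendicularity gives RN at right angles to ER; with |RN| = 24.1 on the left of ER, N = R + 24.1·(-0.7420, -0.6704) = (7.536, 29.56). So N.x = 7.536.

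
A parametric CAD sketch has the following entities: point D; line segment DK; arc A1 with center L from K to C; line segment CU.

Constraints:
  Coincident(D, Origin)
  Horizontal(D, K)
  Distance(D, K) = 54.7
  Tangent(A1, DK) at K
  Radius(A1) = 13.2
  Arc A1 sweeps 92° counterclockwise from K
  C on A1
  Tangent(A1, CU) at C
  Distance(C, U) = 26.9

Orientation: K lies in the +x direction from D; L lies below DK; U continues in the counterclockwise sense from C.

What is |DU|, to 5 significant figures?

58.699

D is at the origin; DK is horizontal with |DK| = 54.7 and K on the +x side, so K = (54.700, 0.0000). Since A1 is tangent to DK there, LK ⟂ DK, so L = K + (0, -13.2) = (54.700, -13.200). On A1, K sits at bearing 90° from L; a 92° counterclockwise sweep puts C at bearing 182°, so C = L + 13.2·(cos 182°, sin 182°) = (41.508, -13.661). Tangency of A1 to CU means the radius LC is perpendicular to CU, so CU runs along (−sin 182°, cos 182°); with |CU| = 26.9, U = (42.447, -40.544). Then |DU| = |U − D| = 58.699.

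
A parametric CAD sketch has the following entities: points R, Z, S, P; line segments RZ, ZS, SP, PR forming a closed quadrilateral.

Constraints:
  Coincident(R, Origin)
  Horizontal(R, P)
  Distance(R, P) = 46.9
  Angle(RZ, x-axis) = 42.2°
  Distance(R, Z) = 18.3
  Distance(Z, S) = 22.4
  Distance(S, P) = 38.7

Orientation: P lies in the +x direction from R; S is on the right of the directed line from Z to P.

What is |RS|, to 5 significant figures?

13.556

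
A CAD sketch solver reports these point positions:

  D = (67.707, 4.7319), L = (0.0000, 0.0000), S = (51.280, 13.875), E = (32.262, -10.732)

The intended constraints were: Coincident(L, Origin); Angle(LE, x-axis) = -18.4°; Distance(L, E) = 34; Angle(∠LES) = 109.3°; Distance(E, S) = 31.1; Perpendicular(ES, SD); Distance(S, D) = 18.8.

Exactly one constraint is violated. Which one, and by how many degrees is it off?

Perpendicular(ES, SD) — off by 8.60°.

L = (0.00, 0.00) ✓; LE at -18.40° ✓; |LE| = 34.00 ✓; ∠LES = 109.3° ✓; |ES| = 31.10 ✓; ∠(ES, SD) = 81.40° ✗; |SD| = 18.80 ✓.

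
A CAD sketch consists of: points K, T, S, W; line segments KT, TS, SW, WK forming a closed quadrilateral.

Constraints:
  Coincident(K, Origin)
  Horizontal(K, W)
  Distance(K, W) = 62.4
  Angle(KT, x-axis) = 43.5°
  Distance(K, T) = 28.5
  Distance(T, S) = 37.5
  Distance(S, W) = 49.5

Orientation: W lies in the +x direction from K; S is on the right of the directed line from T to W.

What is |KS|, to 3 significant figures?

23.9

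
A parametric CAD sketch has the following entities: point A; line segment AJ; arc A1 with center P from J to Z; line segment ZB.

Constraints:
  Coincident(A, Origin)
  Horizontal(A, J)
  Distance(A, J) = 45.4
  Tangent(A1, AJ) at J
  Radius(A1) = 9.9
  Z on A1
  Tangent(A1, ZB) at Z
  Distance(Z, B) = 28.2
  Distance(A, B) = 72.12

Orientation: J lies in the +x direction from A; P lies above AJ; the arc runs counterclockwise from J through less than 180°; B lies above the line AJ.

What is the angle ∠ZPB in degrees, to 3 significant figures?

70.7°

A is at the origin; A and J share the same y with |AJ| = 45.4 and J on the +x side, so J = (45.4, 0.00). A1 meets AJ tangentially, so PJ is at right angles to AJ, so P = J + (0, 9.9) = (45.4, 9.90). Since PZ ⟂ ZB (tangency), |PB| = √(9.9² + 28.2²) = 29.9 regardless of where Z sits on A1. So B lies on both circle(A, 72.12) and circle(P, 29.9); the above-AJ intersection is B = (64.0, 33.3). Z is the foot of the tangent from B: Z = (54.8, 6.67).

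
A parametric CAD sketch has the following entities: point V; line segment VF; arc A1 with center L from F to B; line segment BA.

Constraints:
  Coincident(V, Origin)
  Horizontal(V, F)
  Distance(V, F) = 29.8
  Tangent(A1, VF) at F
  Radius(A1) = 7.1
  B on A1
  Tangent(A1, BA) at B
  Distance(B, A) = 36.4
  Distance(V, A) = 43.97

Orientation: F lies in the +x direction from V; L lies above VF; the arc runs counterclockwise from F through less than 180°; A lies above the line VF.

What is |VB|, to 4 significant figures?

37.36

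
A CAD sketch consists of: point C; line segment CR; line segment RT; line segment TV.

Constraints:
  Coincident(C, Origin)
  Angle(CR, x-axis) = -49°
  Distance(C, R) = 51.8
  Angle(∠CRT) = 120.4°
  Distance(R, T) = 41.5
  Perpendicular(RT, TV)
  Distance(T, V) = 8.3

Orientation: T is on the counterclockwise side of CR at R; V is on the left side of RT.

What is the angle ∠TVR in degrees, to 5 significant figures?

78.690°

C is at the origin; CR runs at -49.0° with length 51.8, so R = 51.8·(cos -49.0°, sin -49.0°) = (33.984, -39.094). ∠CRT = 120.4°, so RT runs at -49.0° + (180° − 120.4°) = 10.600° from the x-axis; with |RT| = 41.5, T = R + 41.5·(cos 10.600°, sin 10.600°) = (74.776, -31.460). RT is perpendicular to TV; with |TV| = 8.3 on the left of RT, V = T + 8.3·(-0.18395, 0.98294) = (73.249, -23.302). Then cos ∠TVR = VT·VR / (|VT||VR|), giving 78.690°.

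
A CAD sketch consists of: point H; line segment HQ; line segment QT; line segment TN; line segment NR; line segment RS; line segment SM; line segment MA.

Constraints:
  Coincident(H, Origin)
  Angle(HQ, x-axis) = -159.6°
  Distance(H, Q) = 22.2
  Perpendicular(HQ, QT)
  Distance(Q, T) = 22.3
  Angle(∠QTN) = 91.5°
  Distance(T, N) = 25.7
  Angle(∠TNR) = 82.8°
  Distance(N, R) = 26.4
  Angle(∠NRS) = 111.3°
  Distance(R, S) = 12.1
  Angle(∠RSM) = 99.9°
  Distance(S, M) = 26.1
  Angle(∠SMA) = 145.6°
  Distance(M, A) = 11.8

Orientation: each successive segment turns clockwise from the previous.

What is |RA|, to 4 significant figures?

38.28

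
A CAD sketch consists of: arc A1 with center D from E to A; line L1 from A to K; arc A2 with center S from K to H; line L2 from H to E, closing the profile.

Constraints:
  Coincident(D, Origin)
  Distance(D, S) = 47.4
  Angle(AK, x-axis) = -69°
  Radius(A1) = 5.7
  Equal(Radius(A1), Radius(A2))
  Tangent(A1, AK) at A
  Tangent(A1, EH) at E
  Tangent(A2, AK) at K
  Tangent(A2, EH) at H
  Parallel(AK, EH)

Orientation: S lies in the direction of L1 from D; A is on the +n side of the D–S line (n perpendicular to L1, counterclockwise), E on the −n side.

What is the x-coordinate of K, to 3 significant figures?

22.3

The slot axis is L1's direction at -69.0°, so u = (cos -69.0°, sin -69.0°) = (0.358, -0.934) and n = (−sin -69.0°, cos -69.0°) = (0.934, 0.358). D is at the origin and S lies 47.4 along u from D, so S = 47.4·u = (17.0, -44.3). Tangency of A1 to both parallel lines with radius 5.7 puts A and E at D ± 5.7·n: A = (5.32, 2.04), E = (-5.32, -2.04). Equal radii place K and H the same way about S: K = S + 5.7·n = (22.3, -42.2), H = S − 5.7·n = (11.7, -46.3). So K.x = 22.3.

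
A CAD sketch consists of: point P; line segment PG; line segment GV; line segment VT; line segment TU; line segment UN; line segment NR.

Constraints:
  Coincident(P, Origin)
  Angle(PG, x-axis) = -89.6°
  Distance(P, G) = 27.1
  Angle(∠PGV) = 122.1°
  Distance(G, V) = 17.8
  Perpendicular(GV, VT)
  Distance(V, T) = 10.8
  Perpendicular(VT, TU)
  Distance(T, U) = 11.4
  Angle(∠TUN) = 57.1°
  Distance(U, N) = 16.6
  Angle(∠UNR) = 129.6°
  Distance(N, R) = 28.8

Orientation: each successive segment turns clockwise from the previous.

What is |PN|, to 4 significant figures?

39.62

The perpendicularity gives TU at right angles to VT, so TU runs at 32.50°; with |TU| = 11.4, U = (-11.01, -21.43). ∠TUN = 57.1° gives UN at -90.40° from the x-axis; with |UN| = 16.6, N = (-11.13, -38.03). Then |PN| = |N − P| = 39.62.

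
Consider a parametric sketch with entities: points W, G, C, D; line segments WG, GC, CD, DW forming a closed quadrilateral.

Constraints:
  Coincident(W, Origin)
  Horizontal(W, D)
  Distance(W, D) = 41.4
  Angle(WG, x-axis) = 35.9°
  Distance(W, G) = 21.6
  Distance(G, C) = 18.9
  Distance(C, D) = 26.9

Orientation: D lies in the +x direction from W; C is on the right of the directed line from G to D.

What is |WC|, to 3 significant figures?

16.4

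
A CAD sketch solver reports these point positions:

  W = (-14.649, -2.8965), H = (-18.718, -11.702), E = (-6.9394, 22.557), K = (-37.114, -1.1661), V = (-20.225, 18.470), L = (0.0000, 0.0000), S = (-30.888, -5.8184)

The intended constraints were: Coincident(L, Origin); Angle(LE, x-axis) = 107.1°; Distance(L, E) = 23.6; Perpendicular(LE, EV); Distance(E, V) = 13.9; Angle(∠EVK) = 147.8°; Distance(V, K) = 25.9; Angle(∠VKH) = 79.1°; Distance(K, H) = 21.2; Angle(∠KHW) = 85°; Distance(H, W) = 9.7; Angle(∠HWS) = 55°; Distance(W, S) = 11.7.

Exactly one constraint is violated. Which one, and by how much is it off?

Distance(W, S) = 11.7 — off by 4.80.

L = (0.00, 0.00) ✓; LE at 107.1° ✓; |LE| = 23.60 ✓; ∠(LE, EV) = 90.00° ✓; |EV| = 13.90 ✓; ∠EVK = 147.8° ✓; |VK| = 25.90 ✓; ∠VKH = 79.10° ✓; |KH| = 21.20 ✓; ∠KHW = 85.00° ✓; |HW| = 9.700 ✓; ∠HWS = 55.00° ✓; |WS| = 16.50 ✗.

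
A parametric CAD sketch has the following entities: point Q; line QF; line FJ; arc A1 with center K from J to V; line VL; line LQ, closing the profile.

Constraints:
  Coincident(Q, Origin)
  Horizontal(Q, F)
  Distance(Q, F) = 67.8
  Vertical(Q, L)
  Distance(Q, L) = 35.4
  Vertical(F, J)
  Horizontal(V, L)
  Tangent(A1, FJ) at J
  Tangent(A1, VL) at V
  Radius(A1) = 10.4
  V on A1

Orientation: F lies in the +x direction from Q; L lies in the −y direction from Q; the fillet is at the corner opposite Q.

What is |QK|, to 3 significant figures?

62.6

Q is at the origin; QF is horizontal with |QF| = 67.8 and F on the +x side, so F = (67.8, 0.00). Q and L share the same x with |QL| = 35.4 and L on the −y side, so L = (0.00, -35.4). The virtual corner opposite Q is at (67.8, -35.4). A1 meets FJ tangentially, so KJ is at right angles to FJ and the tangent condition forces KV to be normal to VL, with radius 10.4, so the center K sits 10.4 in from both sides at K = (57.4, -25.0). Then |QK| = |K − Q| = 62.6.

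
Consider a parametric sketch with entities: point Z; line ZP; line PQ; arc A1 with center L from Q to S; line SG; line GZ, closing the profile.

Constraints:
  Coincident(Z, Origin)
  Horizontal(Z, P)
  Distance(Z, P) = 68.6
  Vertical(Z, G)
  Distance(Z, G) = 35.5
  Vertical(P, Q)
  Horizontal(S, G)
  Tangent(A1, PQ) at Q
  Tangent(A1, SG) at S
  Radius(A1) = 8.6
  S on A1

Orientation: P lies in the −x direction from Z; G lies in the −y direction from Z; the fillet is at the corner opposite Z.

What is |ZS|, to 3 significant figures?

69.7

Z is at the origin; Z and P share the same y with |ZP| = 68.6 and P on the −x side, so P = (-68.6, 0.00). ZG is vertical with |ZG| = 35.5 and G on the −y side, so G = (0.00, -35.5). The virtual corner opposite Z is at (-68.6, -35.5). Since A1 is tangent to PQ there, LQ ⟂ PQ and A1 meets SG tangentially, so LS is at right angles to SG, with radius 8.6, so the center L sits 8.6 in from both sides at L = (-60.0, -26.9). That places the tangent points at Q = (-68.6, -26.9) on PQ and S = (-60.0, -35.5) on SG. Then |ZS| = |S − Z| = 69.7.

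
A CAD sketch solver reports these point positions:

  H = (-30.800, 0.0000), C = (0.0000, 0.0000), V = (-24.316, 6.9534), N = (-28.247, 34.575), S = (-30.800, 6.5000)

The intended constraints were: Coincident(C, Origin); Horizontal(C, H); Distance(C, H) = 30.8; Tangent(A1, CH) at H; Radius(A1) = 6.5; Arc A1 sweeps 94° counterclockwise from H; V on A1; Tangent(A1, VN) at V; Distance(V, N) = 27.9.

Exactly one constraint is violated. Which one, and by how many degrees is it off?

Tangent(A1, VN) at V — off by 4.10°.

C = (0.00, 0.00) ✓; C.y = 0.00, H.y = 0.00 ✓; |CH| = 30.80 ✓; ∠(SH, HC) = 90.00° ✓; |SH| = 6.500 ✓; bearing(S→V) − bearing(S→H) = 94.00° ✓; |SV| = 6.500 ✓; ∠(SV, VN) = 85.90° ✗; |VN| = 27.90 ✓.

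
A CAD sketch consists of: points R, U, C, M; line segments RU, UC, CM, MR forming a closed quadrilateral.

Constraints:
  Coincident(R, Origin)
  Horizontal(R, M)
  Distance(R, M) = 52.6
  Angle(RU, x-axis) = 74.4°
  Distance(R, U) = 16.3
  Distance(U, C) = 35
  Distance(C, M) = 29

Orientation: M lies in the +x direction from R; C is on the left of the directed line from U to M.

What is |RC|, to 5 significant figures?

45.626

Checks: R = (0.00, 0.00) ✓; |UC| = 35.00 ✓; |CM| = 29.00 ✓.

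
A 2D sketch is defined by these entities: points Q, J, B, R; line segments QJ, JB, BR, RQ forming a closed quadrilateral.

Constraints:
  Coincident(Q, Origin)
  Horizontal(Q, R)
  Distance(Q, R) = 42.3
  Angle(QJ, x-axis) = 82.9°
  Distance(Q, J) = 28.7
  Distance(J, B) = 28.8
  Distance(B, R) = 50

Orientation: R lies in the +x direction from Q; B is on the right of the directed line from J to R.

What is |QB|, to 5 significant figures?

7.9064

Q is at the origin; Q and R share the same y with |QR| = 42.3 and R in +x, so R = (42.3, 0). QJ runs at 82.9° with |QJ| = 28.7, so J = (3.5474, 28.480). B is determined by |JB| = 28.8 and |BR| = 50.0 together: it lies at the intersection of circle(J, 28.8) and circle(R, 50.0). With |JR| = 48.092, the foot of the radical line on JR is 6.6779 from J and the perpendicular offset is √(28.8² − 6.6779²) = 28.015. Taking the right-of-JR solution: B = (-7.6619, 1.9509).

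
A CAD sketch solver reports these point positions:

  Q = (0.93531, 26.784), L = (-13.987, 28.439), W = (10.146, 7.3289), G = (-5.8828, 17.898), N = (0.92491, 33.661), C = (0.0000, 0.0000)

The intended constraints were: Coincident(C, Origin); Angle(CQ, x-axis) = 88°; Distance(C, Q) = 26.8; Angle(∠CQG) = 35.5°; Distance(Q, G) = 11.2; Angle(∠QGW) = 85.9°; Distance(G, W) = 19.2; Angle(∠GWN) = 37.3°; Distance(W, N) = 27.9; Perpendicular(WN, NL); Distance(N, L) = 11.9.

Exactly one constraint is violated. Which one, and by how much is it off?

Distance(N, L) = 11.9 — off by 3.90.

C = (0.00, 0.00) ✓; CQ at 88.00° ✓; |CQ| = 26.80 ✓; ∠CQG = 35.50° ✓; |QG| = 11.20 ✓; ∠QGW = 85.90° ✓; |GW| = 19.20 ✓; ∠GWN = 37.30° ✓; |WN| = 27.90 ✓; ∠(WN, NL) = 90.00° ✓; |NL| = 15.80 ✗.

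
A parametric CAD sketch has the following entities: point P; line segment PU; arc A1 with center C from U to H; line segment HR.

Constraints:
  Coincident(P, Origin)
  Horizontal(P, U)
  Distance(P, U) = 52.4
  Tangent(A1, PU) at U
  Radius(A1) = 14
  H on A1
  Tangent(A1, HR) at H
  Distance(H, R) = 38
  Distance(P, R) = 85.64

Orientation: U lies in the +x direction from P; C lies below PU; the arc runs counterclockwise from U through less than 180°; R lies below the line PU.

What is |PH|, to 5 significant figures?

48.540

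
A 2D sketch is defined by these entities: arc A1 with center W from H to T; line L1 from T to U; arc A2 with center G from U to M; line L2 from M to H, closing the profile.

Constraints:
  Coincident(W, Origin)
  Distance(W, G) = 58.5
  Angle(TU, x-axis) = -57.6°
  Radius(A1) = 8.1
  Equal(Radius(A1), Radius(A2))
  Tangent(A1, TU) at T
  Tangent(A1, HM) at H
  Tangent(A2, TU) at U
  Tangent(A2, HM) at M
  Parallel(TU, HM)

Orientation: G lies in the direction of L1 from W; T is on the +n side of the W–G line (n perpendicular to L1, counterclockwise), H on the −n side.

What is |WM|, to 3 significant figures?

59.1

The slot axis is L1's direction at -57.6°, so u = (cos -57.6°, sin -57.6°) = (0.536, -0.844) and n = (−sin -57.6°, cos -57.6°) = (0.844, 0.536). W is at the origin and G lies 58.5 along u from W, so G = 58.5·u = (31.3, -49.4). Tangency of A1 to both parallel lines with radius 8.1 puts T and H at W ± 8.1·n: T = (6.84, 4.34), H = (-6.84, -4.34). Equal radii place U and M the same way about G: U = G + 8.1·n = (38.2, -45.1), M = G − 8.1·n = (24.5, -53.7). Then |WM| = |M − W| = 59.1.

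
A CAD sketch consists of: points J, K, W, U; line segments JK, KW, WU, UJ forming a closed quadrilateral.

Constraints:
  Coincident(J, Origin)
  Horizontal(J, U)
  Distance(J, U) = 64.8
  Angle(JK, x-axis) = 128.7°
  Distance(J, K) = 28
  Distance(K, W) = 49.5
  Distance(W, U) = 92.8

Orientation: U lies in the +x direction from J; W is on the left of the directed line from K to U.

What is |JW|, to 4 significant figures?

67.66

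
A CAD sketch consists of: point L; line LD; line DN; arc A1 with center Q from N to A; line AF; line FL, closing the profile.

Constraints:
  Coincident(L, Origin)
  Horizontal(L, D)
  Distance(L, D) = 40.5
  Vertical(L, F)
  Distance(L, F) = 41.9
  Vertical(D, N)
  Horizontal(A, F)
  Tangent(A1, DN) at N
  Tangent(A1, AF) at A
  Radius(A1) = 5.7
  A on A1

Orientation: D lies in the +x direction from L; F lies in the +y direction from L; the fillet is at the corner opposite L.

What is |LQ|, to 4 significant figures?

50.21

L is at the origin; L and D share the same y with |LD| = 40.5 and D on the +x side, so D = (40.50, 0.000). LF is vertical with |LF| = 41.9 and F on the +y side, so F = (0.000, 41.90). The virtual corner opposite L is at (40.50, 41.90). Tangency of A1 to DN means the radius QN is perpendicular to DN and the tangent condition forces QA to be normal to AF, with radius 5.7, so the center Q sits 5.7 in from both sides at Q = (34.80, 36.20). Then |LQ| = |Q − L| = 50.21.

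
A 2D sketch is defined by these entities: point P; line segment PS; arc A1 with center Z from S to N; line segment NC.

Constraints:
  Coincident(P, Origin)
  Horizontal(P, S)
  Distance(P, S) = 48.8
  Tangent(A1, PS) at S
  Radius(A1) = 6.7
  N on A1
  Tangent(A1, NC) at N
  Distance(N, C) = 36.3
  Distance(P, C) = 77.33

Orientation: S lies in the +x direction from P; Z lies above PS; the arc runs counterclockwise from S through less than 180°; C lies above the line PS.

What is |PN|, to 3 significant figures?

55.3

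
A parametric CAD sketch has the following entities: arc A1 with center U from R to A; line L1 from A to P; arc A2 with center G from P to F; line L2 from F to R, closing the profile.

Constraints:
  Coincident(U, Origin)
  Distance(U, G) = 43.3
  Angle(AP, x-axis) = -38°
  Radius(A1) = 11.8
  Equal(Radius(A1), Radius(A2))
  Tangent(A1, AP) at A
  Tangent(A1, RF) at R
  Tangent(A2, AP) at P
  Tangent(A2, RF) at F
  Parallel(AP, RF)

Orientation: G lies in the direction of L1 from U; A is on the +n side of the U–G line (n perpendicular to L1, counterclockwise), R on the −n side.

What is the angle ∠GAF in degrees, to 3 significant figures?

13.3°

The slot axis is L1's direction at -38.0°, so u = (cos -38.0°, sin -38.0°) = (0.788, -0.616) and n = (−sin -38.0°, cos -38.0°) = (0.616, 0.788). U is at the origin and G lies 43.3 along u from U, so G = 43.3·u = (34.1, -26.7). Tangency of A1 to both parallel lines with radius 11.8 puts A and R at U ± 11.8·n: A = (7.26, 9.30), R = (-7.26, -9.30). Equal radii place P and F the same way about G: P = G + 11.8·n = (41.4, -17.4), F = G − 11.8·n = (26.9, -36.0). Then cos ∠GAF = AG·AF / (|AG||AF|), giving 13.3°.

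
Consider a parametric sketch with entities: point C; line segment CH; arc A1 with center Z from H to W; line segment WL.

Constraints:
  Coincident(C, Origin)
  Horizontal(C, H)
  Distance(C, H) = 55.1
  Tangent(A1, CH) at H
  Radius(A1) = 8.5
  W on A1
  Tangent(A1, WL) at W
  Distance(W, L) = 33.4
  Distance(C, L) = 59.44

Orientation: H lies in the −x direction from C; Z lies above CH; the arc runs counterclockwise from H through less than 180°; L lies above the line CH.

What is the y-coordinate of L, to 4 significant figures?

40.84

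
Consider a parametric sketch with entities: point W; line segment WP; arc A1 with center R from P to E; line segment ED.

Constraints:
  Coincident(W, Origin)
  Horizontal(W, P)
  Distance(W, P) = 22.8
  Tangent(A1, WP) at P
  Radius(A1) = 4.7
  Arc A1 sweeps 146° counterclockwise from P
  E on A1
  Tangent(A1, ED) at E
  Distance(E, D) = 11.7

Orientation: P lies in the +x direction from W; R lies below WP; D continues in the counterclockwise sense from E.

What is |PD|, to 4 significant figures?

16.71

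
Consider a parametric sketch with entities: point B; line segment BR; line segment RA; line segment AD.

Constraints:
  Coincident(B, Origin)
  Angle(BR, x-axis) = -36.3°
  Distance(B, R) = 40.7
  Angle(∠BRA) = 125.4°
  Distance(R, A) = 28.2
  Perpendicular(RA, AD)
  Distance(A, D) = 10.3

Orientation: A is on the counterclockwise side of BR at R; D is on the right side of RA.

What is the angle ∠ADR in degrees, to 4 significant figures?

69.94°

B is at the origin; BR runs at -36.3° with length 40.7, so R = 40.7·(cos -36.3°, sin -36.3°) = (32.80, -24.09). ∠BRA = 125.4°, so RA runs at -36.3° + (180° − 125.4°) = 18.30° from the x-axis; with |RA| = 28.2, A = R + 28.2·(cos 18.30°, sin 18.30°) = (59.58, -15.24). The perpendicularity gives AD at right angles to RA; with |AD| = 10.3 on the right of RA, D = A + 10.3·(0.3140, -0.9494) = (62.81, -25.02). Then cos ∠ADR = DA·DR / (|DA||DR|), giving 69.94°.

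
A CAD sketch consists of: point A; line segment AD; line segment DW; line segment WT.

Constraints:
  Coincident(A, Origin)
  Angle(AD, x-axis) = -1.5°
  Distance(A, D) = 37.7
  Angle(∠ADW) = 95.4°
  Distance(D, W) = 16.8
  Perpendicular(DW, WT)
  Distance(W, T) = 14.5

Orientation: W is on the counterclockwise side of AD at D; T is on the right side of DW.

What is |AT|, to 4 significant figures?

55.87

∠ADW = 95.4°, so DW runs at -1.5° + (180° − 95.4°) = 83.10° from the x-axis; with |DW| = 16.8, W = D + 16.8·(cos 83.10°, sin 83.10°) = (39.71, 15.69). DW is perpendicular to WT; with |WT| = 14.5 on the right of DW, T = W + 14.5·(0.9928, -0.1201) = (54.10, 13.95). Then |AT| = |T − A| = 55.87.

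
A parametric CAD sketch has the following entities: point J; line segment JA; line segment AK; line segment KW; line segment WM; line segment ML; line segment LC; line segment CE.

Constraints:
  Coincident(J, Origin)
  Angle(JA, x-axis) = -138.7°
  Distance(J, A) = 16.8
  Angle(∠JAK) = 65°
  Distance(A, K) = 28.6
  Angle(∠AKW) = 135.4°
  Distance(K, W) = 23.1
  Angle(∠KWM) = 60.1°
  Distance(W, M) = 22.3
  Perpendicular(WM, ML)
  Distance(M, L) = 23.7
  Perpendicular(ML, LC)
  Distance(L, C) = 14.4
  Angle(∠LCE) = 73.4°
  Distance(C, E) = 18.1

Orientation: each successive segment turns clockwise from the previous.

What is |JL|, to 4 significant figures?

18.84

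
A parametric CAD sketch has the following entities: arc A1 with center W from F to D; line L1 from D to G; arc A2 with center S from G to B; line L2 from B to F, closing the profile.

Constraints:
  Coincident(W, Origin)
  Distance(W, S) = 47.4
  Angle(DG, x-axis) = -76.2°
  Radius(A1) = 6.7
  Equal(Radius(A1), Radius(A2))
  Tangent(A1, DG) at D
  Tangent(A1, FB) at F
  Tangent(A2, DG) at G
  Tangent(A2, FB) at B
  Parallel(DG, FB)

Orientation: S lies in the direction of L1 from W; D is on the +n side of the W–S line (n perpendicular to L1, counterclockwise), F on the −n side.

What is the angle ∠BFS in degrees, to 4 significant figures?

8.045°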